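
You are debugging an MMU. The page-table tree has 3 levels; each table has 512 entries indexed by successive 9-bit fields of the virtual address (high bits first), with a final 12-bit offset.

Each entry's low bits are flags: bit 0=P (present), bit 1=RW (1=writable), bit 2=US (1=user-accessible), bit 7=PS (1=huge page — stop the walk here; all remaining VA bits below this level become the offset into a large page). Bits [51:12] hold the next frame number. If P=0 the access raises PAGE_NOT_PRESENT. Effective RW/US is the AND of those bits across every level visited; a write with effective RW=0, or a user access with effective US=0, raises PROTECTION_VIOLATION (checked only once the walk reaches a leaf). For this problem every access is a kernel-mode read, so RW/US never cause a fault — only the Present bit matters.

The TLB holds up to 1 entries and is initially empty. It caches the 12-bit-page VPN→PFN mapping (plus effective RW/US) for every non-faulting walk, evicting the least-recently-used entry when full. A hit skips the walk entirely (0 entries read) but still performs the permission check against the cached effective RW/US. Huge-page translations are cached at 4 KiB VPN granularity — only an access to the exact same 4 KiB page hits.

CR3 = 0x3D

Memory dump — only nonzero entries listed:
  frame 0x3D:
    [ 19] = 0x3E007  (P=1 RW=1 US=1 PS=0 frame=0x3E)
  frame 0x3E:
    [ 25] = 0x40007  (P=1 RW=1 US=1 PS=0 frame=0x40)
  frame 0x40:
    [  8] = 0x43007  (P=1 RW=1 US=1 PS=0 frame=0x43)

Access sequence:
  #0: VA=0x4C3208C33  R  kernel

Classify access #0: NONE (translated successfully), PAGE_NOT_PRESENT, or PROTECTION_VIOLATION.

Per-access translation:
#0 VA=0x4C3208C33 (r,kernel):
  L0: frame=0x3D idx=19 entry=0x3E007 [P=1 RW=1 US=1 PS=0]
  L1: frame=0x3E idx=25 entry=0x40007 [P=1 RW=1 US=1 PS=0]
  L2: frame=0x40 idx=8 entry=0x43007 [P=1 RW=1 US=1 PS=0]
  ⇒ phys 0x43C33  [3 reads]

Access #0 fault: NONE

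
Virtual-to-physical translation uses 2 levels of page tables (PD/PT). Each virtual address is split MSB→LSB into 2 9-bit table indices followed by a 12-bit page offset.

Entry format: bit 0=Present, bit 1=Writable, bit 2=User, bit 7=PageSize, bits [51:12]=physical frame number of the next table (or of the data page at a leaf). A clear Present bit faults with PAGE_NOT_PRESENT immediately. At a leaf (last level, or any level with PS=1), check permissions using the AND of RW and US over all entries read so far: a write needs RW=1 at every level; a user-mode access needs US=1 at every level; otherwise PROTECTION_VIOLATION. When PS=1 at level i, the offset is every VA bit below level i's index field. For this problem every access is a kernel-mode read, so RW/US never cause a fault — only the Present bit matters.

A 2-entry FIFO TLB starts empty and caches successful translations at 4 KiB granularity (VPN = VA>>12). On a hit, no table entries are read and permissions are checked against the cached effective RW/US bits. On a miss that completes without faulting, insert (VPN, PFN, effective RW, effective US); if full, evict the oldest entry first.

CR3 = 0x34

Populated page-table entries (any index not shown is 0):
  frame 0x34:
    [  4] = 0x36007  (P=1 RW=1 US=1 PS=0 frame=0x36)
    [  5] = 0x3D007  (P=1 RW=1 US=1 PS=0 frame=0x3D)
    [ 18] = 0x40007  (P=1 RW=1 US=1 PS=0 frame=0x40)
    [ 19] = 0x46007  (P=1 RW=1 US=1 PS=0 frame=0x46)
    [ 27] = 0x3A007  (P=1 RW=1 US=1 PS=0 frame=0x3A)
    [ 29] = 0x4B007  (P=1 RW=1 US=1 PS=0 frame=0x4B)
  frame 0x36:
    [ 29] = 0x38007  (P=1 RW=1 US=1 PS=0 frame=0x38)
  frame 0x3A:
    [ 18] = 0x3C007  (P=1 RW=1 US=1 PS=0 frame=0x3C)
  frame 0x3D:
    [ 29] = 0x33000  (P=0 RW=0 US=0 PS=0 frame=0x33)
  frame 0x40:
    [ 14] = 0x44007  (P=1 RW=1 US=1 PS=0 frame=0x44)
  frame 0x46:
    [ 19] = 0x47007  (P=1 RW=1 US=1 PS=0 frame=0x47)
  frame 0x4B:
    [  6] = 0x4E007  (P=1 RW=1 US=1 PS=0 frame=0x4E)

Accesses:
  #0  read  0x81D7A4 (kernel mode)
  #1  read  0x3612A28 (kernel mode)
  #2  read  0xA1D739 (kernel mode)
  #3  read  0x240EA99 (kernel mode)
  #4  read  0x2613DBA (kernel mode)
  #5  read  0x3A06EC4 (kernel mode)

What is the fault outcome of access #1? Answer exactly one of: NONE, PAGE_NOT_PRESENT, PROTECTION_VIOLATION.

Walk each access:
#0 VA=0x81D7A4 (r,kernel):
  lvl0: tbl 0x34, slot 4 ⇒ 0x36007 (P1/RW1/US1/PS0)
  lvl1: tbl 0x36, slot 29 ⇒ 0x38007 (P1/RW1/US1/PS0)
  ✓ 0x387A4  — 2 lookups
#1 VA=0x3612A28 (r,kernel):
  lvl0: tbl 0x34, slot 27 ⇒ 0x3A007 (P1/RW1/US1/PS0)
  lvl1: tbl 0x3A, slot 18 ⇒ 0x3C007 (P1/RW1/US1/PS0)
  ✓ 0x3CA28  — 2 lookups
#2 VA=0xA1D739 (r,kernel):
  lvl0: tbl 0x34, slot 5 ⇒ 0x3D007 (P1/RW1/US1/PS0)
  lvl1: tbl 0x3D, slot 29 ⇒ 0x33000 (P0/RW0/US0/PS0)
  → PAGE_NOT_PRESENT  (2 entries read)
#3 VA=0x240EA99 (r,kernel):
  lvl0: tbl 0x34, slot 18 ⇒ 0x40007 (P1/RW1/US1/PS0)
  lvl1: tbl 0x40, slot 14 ⇒ 0x44007 (P1/RW1/US1/PS0)
  ✓ 0x44A99  — 2 lookups
#4 VA=0x2613DBA (r,kernel):
  lvl0: tbl 0x34, slot 19 ⇒ 0x46007 (P1/RW1/US1/PS0)
  lvl1: tbl 0x46, slot 19 ⇒ 0x47007 (P1/RW1/US1/PS0)
  ✓ 0x47DBA  — 2 lookups
#5 VA=0x3A06EC4 (r,kernel):
  lvl0: tbl 0x34, slot 29 ⇒ 0x4B007 (P1/RW1/US1/PS0)
  lvl1: tbl 0x4B, slot 6 ⇒ 0x4E007 (P1/RW1/US1/PS0)
  ✓ 0x4EEC4  — 2 lookups

Access #1 fault: NONE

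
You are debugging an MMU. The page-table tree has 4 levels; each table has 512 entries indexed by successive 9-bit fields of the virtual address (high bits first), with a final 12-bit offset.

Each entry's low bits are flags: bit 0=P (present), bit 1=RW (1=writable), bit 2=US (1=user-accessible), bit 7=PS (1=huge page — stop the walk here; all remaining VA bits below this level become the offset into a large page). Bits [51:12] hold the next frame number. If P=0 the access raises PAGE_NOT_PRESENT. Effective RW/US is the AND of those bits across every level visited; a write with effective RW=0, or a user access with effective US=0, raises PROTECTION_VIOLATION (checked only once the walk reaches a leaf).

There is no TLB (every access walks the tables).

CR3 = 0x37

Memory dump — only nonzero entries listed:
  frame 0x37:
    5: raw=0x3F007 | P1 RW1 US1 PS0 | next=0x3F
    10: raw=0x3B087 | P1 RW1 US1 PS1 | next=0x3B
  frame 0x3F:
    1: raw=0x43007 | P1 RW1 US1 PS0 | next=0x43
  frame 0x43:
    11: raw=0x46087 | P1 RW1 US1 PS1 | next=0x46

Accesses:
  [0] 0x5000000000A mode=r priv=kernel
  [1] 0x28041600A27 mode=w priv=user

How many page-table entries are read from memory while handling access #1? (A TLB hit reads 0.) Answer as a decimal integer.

Trace:
#0 VA=0x5000000000A (r,kernel):
  L0 @0x37[10] → 0x3B087  P=1,RW=1,US=1,PS=1
  ⇒ phys 0x3B00A (huge @L0)  [1 reads]
#1 VA=0x28041600A27 (w,user):
  L0 @0x37[5] → 0x3F007  P=1,RW=1,US=1,PS=0
  L1 @0x3F[1] → 0x43007  P=1,RW=1,US=1,PS=0
  L2 @0x43[11] → 0x46087  P=1,RW=1,US=1,PS=1
  ⇒ phys 0x46A27 (huge @L2)  [3 reads]

Entries read for #1: 3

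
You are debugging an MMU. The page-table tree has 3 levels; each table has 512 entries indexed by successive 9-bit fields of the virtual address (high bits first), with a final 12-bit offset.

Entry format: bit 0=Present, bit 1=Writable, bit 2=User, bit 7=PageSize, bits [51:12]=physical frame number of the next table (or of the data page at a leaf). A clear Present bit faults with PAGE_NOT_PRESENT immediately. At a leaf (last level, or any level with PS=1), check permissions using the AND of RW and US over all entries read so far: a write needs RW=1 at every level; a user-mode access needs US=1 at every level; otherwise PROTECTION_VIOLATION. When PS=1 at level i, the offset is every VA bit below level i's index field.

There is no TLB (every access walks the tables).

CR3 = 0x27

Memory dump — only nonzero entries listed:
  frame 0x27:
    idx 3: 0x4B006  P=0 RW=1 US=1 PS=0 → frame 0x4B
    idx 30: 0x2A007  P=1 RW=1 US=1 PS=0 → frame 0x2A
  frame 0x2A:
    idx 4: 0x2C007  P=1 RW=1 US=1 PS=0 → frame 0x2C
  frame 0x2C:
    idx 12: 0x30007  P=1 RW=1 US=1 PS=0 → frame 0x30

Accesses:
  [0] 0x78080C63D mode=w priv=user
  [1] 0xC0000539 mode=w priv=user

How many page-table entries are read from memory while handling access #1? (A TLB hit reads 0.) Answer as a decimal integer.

Trace:
#0 VA=0x78080C63D (w,user):
  lvl0: tbl 0x27, slot 30 ⇒ 0x2A007 (P1/RW1/US1/PS0)
  lvl1: tbl 0x2A, slot 4 ⇒ 0x2C007 (P1/RW1/US1/PS0)
  lvl2: tbl 0x2C, slot 12 ⇒ 0x30007 (P1/RW1/US1/PS0)
  ✓ 0x3063D  — 3 lookups
#1 VA=0xC0000539 (w,user):
  lvl0: tbl 0x27, slot 3 ⇒ 0x4B006 (P0/RW1/US1/PS0)
  ✗ PAGE_NOT_PRESENT  [1 reads]

Entries read for #1: 1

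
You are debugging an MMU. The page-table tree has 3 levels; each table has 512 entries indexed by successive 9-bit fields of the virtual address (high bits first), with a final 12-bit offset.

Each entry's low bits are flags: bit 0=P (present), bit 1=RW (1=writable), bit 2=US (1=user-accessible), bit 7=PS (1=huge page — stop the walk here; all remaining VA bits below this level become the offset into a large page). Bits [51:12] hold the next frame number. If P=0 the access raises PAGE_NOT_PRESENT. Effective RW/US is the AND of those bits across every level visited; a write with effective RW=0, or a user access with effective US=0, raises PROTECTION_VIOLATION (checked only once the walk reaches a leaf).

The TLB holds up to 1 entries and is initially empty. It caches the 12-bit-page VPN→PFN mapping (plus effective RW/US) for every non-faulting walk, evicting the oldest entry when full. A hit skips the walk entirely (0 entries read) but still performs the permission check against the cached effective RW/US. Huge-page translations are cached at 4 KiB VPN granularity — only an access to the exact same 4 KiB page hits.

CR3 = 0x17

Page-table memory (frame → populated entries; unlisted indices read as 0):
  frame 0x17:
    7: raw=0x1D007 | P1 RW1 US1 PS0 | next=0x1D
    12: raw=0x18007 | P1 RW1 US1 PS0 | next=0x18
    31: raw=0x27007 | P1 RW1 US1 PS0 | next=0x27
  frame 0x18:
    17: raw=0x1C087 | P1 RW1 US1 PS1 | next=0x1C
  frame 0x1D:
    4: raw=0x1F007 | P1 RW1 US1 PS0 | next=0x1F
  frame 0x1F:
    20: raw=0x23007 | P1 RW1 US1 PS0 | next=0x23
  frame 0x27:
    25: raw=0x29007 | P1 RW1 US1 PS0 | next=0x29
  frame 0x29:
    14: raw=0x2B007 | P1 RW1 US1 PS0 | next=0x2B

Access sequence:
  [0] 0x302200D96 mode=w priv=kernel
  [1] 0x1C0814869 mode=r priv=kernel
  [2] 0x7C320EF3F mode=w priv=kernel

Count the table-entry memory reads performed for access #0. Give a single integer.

Trace:
#0 VA=0x302200D96 (w,kernel):
  L0: frame=0x17 idx=12 entry=0x18007 [P=1 RW=1 US=1 PS=0]
  L1: frame=0x18 idx=17 entry=0x1C087 [P=1 RW=1 US=1 PS=1]
  ⇒ phys 0x1CD96 (huge @L1)  [2 reads]
#1 VA=0x1C0814869 (r,kernel):
  L0: frame=0x17 idx=7 entry=0x1D007 [P=1 RW=1 US=1 PS=0]
  L1: frame=0x1D idx=4 entry=0x1F007 [P=1 RW=1 US=1 PS=0]
  L2: frame=0x1F idx=20 entry=0x23007 [P=1 RW=1 US=1 PS=0]
  ⇒ phys 0x23869  [3 reads]
#2 VA=0x7C320EF3F (w,kernel):
  L0: frame=0x17 idx=31 entry=0x27007 [P=1 RW=1 US=1 PS=0]
  L1: frame=0x27 idx=25 entry=0x29007 [P=1 RW=1 US=1 PS=0]
  L2: frame=0x29 idx=14 entry=0x2B007 [P=1 RW=1 US=1 PS=0]
  ⇒ phys 0x2BF3F  [3 reads]

Entries read for #0: 2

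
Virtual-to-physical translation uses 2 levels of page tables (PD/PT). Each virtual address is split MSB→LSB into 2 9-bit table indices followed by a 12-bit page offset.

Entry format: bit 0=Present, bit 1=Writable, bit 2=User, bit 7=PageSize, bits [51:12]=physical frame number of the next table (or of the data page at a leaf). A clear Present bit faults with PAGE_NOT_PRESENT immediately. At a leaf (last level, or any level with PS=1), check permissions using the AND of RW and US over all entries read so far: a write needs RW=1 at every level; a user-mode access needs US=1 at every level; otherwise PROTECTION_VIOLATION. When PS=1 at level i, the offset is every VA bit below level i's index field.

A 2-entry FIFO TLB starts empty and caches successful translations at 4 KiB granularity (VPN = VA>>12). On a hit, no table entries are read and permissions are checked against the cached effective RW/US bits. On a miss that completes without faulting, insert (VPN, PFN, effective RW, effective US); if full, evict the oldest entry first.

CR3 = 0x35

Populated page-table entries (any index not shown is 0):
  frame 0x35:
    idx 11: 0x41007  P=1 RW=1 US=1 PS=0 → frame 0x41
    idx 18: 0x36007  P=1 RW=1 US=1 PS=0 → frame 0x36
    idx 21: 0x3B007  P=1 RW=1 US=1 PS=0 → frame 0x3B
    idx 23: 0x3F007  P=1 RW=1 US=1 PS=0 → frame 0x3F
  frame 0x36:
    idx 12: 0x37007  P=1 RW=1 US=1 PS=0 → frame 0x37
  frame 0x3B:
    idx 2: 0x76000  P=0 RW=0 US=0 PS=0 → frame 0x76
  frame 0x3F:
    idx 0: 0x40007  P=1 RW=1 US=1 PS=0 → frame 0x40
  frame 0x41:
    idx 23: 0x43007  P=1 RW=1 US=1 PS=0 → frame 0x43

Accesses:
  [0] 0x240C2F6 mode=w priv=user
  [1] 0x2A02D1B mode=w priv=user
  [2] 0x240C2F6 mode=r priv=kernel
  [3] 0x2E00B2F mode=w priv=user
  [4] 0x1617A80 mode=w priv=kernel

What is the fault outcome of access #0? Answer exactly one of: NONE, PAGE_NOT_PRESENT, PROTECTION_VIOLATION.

Per-access translation:
#0 VA=0x240C2F6 (w,user):
  [0] read 0x35 idx=18: raw=0x36007 flags P=1 W=1 U=1 S=0
  [1] read 0x36 idx=12: raw=0x37007 flags P=1 W=1 U=1 S=0
  ⇒ phys 0x372F6  [2 reads]
#1 VA=0x2A02D1B (w,user):
  [0] read 0x35 idx=21: raw=0x3B007 flags P=1 W=1 U=1 S=0
  [1] read 0x3B idx=2: raw=0x76000 flags P=0 W=0 U=0 S=0
  → PAGE_NOT_PRESENT  (2 entries read)
#2 VA=0x240C2F6 (r,kernel):
  TLB hit vpn=0x240C → PA=0x372F6
#3 VA=0x2E00B2F (w,user):
  [0] read 0x35 idx=23: raw=0x3F007 flags P=1 W=1 U=1 S=0
  [1] read 0x3F idx=0: raw=0x40007 flags P=1 W=1 U=1 S=0
  ⇒ phys 0x40B2F  [2 reads]
#4 VA=0x1617A80 (w,kernel):
  [0] read 0x35 idx=11: raw=0x41007 flags P=1 W=1 U=1 S=0
  [1] read 0x41 idx=23: raw=0x43007 flags P=1 W=1 U=1 S=0
  ⇒ phys 0x43A80  [2 reads]

Access #0 fault: NONE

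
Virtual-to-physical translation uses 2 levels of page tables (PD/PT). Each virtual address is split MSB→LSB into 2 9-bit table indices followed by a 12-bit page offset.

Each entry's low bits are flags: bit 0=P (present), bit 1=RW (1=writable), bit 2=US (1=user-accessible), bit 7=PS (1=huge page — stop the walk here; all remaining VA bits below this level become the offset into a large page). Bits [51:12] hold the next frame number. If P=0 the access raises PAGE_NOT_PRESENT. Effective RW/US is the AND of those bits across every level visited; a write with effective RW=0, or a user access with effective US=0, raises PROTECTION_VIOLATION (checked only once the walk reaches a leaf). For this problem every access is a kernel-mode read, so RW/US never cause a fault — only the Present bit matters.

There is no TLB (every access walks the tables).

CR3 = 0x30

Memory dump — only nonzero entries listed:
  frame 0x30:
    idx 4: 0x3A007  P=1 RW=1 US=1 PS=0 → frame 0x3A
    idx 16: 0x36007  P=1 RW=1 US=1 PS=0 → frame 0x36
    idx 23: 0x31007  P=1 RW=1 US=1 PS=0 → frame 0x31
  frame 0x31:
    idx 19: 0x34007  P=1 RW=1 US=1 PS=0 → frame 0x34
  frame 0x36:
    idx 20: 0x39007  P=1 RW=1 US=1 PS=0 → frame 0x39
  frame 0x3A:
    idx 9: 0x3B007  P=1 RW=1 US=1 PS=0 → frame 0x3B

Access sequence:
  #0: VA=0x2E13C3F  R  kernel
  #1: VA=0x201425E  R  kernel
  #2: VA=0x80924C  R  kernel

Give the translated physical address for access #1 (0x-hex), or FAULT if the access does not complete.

Per-access translation:
#0 VA=0x2E13C3F (r,kernel):
  [0] read 0x30 idx=23: raw=0x31007 flags P=1 W=1 U=1 S=0
  [1] read 0x31 idx=19: raw=0x34007 flags P=1 W=1 U=1 S=0
  → PA=0x34C3F  (2 entries read)
#1 VA=0x201425E (r,kernel):
  [0] read 0x30 idx=16: raw=0x36007 flags P=1 W=1 U=1 S=0
  [1] read 0x36 idx=20: raw=0x39007 flags P=1 W=1 U=1 S=0
  → PA=0x3925E  (2 entries read)
#2 VA=0x80924C (r,kernel):
  [0] read 0x30 idx=4: raw=0x3A007 flags P=1 W=1 U=1 S=0
  [1] read 0x3A idx=9: raw=0x3B007 flags P=1 W=1 U=1 S=0
  → PA=0x3B24C  (2 entries read)

Access #1 PA: 0x3925E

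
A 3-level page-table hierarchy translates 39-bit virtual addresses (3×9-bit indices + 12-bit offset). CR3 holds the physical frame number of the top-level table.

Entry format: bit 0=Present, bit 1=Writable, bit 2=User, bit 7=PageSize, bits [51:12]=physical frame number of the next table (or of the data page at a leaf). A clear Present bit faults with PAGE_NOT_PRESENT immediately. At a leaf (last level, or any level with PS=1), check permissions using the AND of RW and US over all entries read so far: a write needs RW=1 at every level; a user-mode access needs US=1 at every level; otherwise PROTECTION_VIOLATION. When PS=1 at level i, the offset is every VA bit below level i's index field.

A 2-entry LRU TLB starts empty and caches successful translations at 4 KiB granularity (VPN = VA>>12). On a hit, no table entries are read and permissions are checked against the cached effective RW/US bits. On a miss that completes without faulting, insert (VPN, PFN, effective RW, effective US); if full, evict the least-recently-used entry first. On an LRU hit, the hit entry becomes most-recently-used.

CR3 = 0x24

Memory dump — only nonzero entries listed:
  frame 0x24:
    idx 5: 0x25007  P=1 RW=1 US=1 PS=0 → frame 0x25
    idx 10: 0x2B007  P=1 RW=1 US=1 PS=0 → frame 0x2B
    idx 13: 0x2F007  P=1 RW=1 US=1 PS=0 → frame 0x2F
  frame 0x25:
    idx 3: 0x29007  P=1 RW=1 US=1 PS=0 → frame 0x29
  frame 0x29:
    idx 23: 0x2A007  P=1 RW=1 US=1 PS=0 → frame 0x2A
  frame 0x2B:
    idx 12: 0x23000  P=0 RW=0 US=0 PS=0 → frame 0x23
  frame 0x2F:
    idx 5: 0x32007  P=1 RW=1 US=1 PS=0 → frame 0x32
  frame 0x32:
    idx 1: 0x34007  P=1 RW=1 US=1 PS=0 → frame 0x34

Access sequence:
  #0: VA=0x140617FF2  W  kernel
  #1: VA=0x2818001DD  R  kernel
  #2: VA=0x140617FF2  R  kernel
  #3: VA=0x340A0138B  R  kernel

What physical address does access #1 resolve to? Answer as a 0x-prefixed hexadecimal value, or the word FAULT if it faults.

Walk each access:
#0 VA=0x140617FF2 (w,kernel):
  L0 @0x24[5] → 0x25007  P=1,RW=1,US=1,PS=0
  L1 @0x25[3] → 0x29007  P=1,RW=1,US=1,PS=0
  L2 @0x29[23] → 0x2A007  P=1,RW=1,US=1,PS=0
  ⇒ phys 0x2AFF2  [3 reads]
#1 VA=0x2818001DD (r,kernel):
  L0 @0x24[10] → 0x2B007  P=1,RW=1,US=1,PS=0
  L1 @0x2B[12] → 0x23000  P=0,RW=0,US=0,PS=0
  ✗ PAGE_NOT_PRESENT  [2 reads]
#2 VA=0x140617FF2 (r,kernel):
  TLB hit vpn=0x140617 → PA=0x2AFF2
#3 VA=0x340A0138B (r,kernel):
  L0 @0x24[13] → 0x2F007  P=1,RW=1,US=1,PS=0
  L1 @0x2F[5] → 0x32007  P=1,RW=1,US=1,PS=0
  L2 @0x32[1] → 0x34007  P=1,RW=1,US=1,PS=0
  ⇒ phys 0x3438B  [3 reads]

Access #1 PA: FAULT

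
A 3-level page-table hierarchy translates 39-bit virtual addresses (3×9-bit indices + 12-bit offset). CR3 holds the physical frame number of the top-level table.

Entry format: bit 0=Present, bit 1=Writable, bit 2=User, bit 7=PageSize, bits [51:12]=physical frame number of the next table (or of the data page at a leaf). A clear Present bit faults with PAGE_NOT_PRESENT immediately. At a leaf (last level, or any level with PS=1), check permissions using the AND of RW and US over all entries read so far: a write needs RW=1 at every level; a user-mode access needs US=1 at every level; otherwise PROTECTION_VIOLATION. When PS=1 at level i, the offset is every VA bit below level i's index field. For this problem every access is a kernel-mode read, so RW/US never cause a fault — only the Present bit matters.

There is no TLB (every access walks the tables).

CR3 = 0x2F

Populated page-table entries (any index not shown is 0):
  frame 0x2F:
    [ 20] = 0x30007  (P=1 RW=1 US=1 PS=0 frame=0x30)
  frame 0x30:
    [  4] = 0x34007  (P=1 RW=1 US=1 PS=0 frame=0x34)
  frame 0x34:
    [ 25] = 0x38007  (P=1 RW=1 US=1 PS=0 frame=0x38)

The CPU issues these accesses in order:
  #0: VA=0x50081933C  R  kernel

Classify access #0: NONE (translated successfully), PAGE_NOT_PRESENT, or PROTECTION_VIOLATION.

Per-access translation:
#0 VA=0x50081933C (r,kernel):
  L0 @0x2F[20] → 0x30007  P=1,RW=1,US=1,PS=0
  L1 @0x30[4] → 0x34007  P=1,RW=1,US=1,PS=0
  L2 @0x34[25] → 0x38007  P=1,RW=1,US=1,PS=0
  ✓ 0x3833C  — 3 lookups

Access #0 fault: NONE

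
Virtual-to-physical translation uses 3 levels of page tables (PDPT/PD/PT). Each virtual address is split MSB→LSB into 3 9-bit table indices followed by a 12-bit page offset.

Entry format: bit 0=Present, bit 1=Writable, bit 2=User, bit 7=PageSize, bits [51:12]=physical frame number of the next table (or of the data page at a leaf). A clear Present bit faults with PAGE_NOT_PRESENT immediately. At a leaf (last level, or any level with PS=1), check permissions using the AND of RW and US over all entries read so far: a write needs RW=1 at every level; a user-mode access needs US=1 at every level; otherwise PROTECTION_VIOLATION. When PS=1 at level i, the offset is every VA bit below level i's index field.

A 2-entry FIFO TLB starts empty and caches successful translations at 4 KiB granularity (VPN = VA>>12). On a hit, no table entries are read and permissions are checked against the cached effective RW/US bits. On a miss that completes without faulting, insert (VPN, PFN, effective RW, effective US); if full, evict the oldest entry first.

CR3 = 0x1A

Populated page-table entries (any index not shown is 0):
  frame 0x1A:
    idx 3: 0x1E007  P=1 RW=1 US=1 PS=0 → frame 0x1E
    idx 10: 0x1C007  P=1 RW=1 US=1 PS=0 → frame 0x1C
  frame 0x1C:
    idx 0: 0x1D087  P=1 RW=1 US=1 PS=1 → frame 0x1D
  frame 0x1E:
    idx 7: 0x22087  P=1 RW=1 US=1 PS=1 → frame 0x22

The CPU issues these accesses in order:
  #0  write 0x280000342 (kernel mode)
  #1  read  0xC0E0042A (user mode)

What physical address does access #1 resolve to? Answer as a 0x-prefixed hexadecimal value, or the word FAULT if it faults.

Walk each access:
#0 VA=0x280000342 (w,kernel):
  L0: frame=0x1A idx=10 entry=0x1C007 [P=1 RW=1 US=1 PS=0]
  L1: frame=0x1C idx=0 entry=0x1D087 [P=1 RW=1 US=1 PS=1]
  ⇒ phys 0x1D342 (huge @L1)  [2 reads]
#1 VA=0xC0E0042A (r,user):
  L0: frame=0x1A idx=3 entry=0x1E007 [P=1 RW=1 US=1 PS=0]
  L1: frame=0x1E idx=7 entry=0x22087 [P=1 RW=1 US=1 PS=1]
  ⇒ phys 0x2242A (huge @L1)  [2 reads]

Access #1 PA: 0x2242A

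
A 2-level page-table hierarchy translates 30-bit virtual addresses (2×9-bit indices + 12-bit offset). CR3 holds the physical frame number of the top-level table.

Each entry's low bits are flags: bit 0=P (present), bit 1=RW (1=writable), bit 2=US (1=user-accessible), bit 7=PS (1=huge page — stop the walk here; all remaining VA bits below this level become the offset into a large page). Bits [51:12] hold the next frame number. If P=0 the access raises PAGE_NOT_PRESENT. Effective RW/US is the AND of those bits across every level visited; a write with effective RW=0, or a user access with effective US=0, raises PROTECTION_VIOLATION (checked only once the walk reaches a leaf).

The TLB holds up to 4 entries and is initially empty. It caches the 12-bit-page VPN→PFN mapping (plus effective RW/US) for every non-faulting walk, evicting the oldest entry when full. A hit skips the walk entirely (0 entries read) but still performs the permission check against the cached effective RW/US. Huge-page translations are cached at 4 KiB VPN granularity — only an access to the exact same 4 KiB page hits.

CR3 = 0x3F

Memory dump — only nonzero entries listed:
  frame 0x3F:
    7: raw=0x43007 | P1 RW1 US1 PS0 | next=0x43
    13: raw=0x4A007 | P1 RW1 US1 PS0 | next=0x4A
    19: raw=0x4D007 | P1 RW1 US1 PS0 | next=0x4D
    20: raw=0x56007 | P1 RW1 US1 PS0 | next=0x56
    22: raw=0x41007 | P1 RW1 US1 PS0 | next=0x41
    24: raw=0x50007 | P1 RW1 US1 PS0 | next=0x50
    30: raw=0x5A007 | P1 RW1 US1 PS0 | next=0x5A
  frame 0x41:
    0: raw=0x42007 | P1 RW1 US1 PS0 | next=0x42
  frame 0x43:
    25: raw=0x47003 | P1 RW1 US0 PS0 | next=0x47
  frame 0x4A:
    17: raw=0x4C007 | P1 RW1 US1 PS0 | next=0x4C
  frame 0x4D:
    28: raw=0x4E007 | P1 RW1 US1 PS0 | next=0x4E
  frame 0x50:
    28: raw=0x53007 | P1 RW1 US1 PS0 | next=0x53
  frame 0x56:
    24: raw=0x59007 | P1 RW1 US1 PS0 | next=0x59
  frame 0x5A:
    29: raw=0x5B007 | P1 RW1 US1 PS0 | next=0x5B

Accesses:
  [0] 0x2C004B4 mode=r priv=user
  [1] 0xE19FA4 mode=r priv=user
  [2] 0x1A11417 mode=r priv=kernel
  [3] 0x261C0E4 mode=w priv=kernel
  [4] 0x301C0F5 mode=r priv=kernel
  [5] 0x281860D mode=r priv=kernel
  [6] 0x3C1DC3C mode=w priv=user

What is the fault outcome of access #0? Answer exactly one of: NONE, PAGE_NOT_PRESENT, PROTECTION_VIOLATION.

Trace:
#0 VA=0x2C004B4 (r,user):
  L0 @0x3F[22] → 0x41007  P=1,RW=1,US=1,PS=0
  L1 @0x41[0] → 0x42007  P=1,RW=1,US=1,PS=0
  ✓ 0x424B4  — 2 lookups
#1 VA=0xE19FA4 (r,user):
  L0 @0x3F[7] → 0x43007  P=1,RW=1,US=1,PS=0
  L1 @0x43[25] → 0x47003  P=1,RW=1,US=0,PS=0
  ✗ PROTECTION_VIOLATION  [2 reads]
#2 VA=0x1A11417 (r,kernel):
  L0 @0x3F[13] → 0x4A007  P=1,RW=1,US=1,PS=0
  L1 @0x4A[17] → 0x4C007  P=1,RW=1,US=1,PS=0
  ✓ 0x4C417  — 2 lookups
#3 VA=0x261C0E4 (w,kernel):
  L0 @0x3F[19] → 0x4D007  P=1,RW=1,US=1,PS=0
  L1 @0x4D[28] → 0x4E007  P=1,RW=1,US=1,PS=0
  ✓ 0x4E0E4  — 2 lookups
#4 VA=0x301C0F5 (r,kernel):
  L0 @0x3F[24] → 0x50007  P=1,RW=1,US=1,PS=0
  L1 @0x50[28] → 0x53007  P=1,RW=1,US=1,PS=0
  ✓ 0x530F5  — 2 lookups
#5 VA=0x281860D (r,kernel):
  L0 @0x3F[20] → 0x56007  P=1,RW=1,US=1,PS=0
  L1 @0x56[24] → 0x59007  P=1,RW=1,US=1,PS=0
  ✓ 0x5960D  — 2 lookups
#6 VA=0x3C1DC3C (w,user):
  L0 @0x3F[30] → 0x5A007  P=1,RW=1,US=1,PS=0
  L1 @0x5A[29] → 0x5B007  P=1,RW=1,US=1,PS=0
  ✓ 0x5BC3C  — 2 lookups

Access #0 fault: NONE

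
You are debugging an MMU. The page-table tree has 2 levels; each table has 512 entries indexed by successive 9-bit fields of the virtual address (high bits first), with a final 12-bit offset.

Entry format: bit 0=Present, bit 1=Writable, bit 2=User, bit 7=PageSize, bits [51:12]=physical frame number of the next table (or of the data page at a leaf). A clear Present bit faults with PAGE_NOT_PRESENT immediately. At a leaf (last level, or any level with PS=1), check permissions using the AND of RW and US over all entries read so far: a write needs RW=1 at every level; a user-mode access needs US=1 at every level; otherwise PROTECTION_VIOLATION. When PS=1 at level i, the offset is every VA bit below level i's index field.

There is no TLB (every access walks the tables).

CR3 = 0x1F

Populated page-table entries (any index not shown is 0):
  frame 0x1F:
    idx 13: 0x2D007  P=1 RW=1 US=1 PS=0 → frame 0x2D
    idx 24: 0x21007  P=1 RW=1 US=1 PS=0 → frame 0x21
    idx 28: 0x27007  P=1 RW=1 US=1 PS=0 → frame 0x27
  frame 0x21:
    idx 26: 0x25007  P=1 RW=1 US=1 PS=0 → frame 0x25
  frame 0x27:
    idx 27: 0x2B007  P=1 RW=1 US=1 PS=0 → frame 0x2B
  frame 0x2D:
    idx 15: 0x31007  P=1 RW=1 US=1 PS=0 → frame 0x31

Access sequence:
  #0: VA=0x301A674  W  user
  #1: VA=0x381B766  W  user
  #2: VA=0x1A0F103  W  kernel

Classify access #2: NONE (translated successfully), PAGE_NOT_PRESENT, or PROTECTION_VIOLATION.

Trace:
#0 VA=0x301A674 (w,user):
  L0 @0x1F[24] → 0x21007  P=1,RW=1,US=1,PS=0
  L1 @0x21[26] → 0x25007  P=1,RW=1,US=1,PS=0
  ⇒ phys 0x25674  [2 reads]
#1 VA=0x381B766 (w,user):
  L0 @0x1F[28] → 0x27007  P=1,RW=1,US=1,PS=0
  L1 @0x27[27] → 0x2B007  P=1,RW=1,US=1,PS=0
  ⇒ phys 0x2B766  [2 reads]
#2 VA=0x1A0F103 (w,kernel):
  L0 @0x1F[13] → 0x2D007  P=1,RW=1,US=1,PS=0
  L1 @0x2D[15] → 0x31007  P=1,RW=1,US=1,PS=0
  ⇒ phys 0x31103  [2 reads]

Access #2 fault: NONE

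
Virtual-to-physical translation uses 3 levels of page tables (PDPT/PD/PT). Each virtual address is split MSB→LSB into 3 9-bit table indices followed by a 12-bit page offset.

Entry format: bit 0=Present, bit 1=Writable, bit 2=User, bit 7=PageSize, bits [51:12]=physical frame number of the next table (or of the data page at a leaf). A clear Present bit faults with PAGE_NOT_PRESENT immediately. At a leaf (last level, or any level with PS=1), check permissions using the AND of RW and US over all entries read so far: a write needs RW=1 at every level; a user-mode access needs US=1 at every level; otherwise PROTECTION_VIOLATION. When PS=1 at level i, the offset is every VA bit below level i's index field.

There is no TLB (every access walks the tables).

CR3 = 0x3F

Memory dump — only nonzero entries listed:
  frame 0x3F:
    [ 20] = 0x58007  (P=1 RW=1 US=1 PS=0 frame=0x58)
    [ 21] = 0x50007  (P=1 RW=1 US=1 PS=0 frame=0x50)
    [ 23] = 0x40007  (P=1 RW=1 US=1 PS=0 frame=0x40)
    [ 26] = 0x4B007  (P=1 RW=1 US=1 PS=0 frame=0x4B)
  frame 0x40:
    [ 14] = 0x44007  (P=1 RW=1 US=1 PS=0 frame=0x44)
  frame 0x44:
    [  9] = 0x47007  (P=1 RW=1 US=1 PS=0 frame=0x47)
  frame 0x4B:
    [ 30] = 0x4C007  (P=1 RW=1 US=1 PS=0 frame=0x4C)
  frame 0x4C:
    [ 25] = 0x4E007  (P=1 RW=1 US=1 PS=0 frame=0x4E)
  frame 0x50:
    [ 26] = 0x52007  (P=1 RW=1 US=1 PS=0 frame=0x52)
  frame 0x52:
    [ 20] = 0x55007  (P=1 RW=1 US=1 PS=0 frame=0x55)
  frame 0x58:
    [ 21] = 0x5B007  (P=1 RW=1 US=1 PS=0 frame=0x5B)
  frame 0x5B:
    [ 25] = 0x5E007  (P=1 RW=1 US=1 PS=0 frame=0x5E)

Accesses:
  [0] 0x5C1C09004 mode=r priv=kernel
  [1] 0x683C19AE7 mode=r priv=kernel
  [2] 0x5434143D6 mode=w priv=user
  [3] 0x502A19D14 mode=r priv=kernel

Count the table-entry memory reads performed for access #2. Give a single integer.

Trace:
#0 VA=0x5C1C09004 (r,kernel):
  L0: frame=0x3F idx=23 entry=0x40007 [P=1 RW=1 US=1 PS=0]
  L1: frame=0x40 idx=14 entry=0x44007 [P=1 RW=1 US=1 PS=0]
  L2: frame=0x44 idx=9 entry=0x47007 [P=1 RW=1 US=1 PS=0]
  ✓ 0x47004  — 3 lookups
#1 VA=0x683C19AE7 (r,kernel):
  L0: frame=0x3F idx=26 entry=0x4B007 [P=1 RW=1 US=1 PS=0]
  L1: frame=0x4B idx=30 entry=0x4C007 [P=1 RW=1 US=1 PS=0]
  L2: frame=0x4C idx=25 entry=0x4E007 [P=1 RW=1 US=1 PS=0]
  ✓ 0x4EAE7  — 3 lookups
#2 VA=0x5434143D6 (w,user):
  L0: frame=0x3F idx=21 entry=0x50007 [P=1 RW=1 US=1 PS=0]
  L1: frame=0x50 idx=26 entry=0x52007 [P=1 RW=1 US=1 PS=0]
  L2: frame=0x52 idx=20 entry=0x55007 [P=1 RW=1 US=1 PS=0]
  ✓ 0x553D6  — 3 lookups
#3 VA=0x502A19D14 (r,kernel):
  L0: frame=0x3F idx=20 entry=0x58007 [P=1 RW=1 US=1 PS=0]
  L1: frame=0x58 idx=21 entry=0x5B007 [P=1 RW=1 US=1 PS=0]
  L2: frame=0x5B idx=25 entry=0x5E007 [P=1 RW=1 US=1 PS=0]
  ✓ 0x5ED14  — 3 lookups

Entries read for #2: 3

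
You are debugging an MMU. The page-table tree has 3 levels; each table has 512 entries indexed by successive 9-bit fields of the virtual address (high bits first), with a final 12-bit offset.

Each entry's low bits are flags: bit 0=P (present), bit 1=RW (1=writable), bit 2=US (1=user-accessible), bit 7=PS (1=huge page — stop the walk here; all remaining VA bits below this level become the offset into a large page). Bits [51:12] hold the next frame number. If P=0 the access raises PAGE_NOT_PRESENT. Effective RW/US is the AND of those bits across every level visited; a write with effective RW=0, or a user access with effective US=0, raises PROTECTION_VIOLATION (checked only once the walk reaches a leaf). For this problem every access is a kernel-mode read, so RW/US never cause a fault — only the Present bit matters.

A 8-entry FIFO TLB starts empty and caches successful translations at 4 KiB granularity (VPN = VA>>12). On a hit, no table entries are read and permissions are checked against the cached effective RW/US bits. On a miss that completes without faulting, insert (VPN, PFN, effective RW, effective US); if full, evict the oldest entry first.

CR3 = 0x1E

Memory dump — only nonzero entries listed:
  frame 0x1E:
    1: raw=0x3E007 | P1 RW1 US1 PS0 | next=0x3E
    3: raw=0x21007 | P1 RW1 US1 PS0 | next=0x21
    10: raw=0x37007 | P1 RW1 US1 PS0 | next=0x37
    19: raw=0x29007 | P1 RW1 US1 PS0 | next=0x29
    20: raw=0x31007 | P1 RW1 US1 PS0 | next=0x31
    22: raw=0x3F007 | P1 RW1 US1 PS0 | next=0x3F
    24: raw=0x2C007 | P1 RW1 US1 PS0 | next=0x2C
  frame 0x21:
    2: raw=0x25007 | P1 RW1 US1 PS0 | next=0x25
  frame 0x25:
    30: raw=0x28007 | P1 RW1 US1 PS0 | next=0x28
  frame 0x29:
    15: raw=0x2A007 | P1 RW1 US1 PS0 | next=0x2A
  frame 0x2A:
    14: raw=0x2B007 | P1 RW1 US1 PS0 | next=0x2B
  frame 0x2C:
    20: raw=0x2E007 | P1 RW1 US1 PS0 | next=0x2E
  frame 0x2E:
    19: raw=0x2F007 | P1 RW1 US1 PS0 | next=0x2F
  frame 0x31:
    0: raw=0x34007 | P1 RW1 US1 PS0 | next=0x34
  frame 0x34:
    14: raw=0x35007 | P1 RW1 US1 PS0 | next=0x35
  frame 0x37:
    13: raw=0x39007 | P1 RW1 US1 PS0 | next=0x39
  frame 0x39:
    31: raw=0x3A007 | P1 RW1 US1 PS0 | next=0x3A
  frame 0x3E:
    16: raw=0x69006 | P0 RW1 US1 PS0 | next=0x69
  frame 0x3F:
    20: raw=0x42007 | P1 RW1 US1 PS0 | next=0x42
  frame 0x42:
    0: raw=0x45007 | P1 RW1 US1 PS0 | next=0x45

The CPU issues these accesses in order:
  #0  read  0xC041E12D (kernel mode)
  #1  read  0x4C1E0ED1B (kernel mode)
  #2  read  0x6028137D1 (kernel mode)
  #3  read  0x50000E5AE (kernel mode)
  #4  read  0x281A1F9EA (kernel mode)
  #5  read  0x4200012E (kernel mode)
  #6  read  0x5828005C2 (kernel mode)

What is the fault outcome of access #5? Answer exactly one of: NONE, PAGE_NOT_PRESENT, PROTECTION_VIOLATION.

Trace:
#0 VA=0xC041E12D (r,kernel):
  lvl0: tbl 0x1E, slot 3 ⇒ 0x21007 (P1/RW1/US1/PS0)
  lvl1: tbl 0x21, slot 2 ⇒ 0x25007 (P1/RW1/US1/PS0)
  lvl2: tbl 0x25, slot 30 ⇒ 0x28007 (P1/RW1/US1/PS0)
  ✓ 0x2812D  — 3 lookups
#1 VA=0x4C1E0ED1B (r,kernel):
  lvl0: tbl 0x1E, slot 19 ⇒ 0x29007 (P1/RW1/US1/PS0)
  lvl1: tbl 0x29, slot 15 ⇒ 0x2A007 (P1/RW1/US1/PS0)
  lvl2: tbl 0x2A, slot 14 ⇒ 0x2B007 (P1/RW1/US1/PS0)
  ✓ 0x2BD1B  — 3 lookups
#2 VA=0x6028137D1 (r,kernel):
  lvl0: tbl 0x1E, slot 24 ⇒ 0x2C007 (P1/RW1/US1/PS0)
  lvl1: tbl 0x2C, slot 20 ⇒ 0x2E007 (P1/RW1/US1/PS0)
  lvl2: tbl 0x2E, slot 19 ⇒ 0x2F007 (P1/RW1/US1/PS0)
  ✓ 0x2F7D1  — 3 lookups
#3 VA=0x50000E5AE (r,kernel):
  lvl0: tbl 0x1E, slot 20 ⇒ 0x31007 (P1/RW1/US1/PS0)
  lvl1: tbl 0x31, slot 0 ⇒ 0x34007 (P1/RW1/US1/PS0)
  lvl2: tbl 0x34, slot 14 ⇒ 0x35007 (P1/RW1/US1/PS0)
  ✓ 0x355AE  — 3 lookups
#4 VA=0x281A1F9EA (r,kernel):
  lvl0: tbl 0x1E, slot 10 ⇒ 0x37007 (P1/RW1/US1/PS0)
  lvl1: tbl 0x37, slot 13 ⇒ 0x39007 (P1/RW1/US1/PS0)
  lvl2: tbl 0x39, slot 31 ⇒ 0x3A007 (P1/RW1/US1/PS0)
  ✓ 0x3A9EA  — 3 lookups
#5 VA=0x4200012E (r,kernel):
  lvl0: tbl 0x1E, slot 1 ⇒ 0x3E007 (P1/RW1/US1/PS0)
  lvl1: tbl 0x3E, slot 16 ⇒ 0x69006 (P0/RW1/US1/PS0)
  ⇒ fault: PAGE_NOT_PRESENT  — 2 lookups
#6 VA=0x5828005C2 (r,kernel):
  lvl0: tbl 0x1E, slot 22 ⇒ 0x3F007 (P1/RW1/US1/PS0)
  lvl1: tbl 0x3F, slot 20 ⇒ 0x42007 (P1/RW1/US1/PS0)
  lvl2: tbl 0x42, slot 0 ⇒ 0x45007 (P1/RW1/US1/PS0)
  ✓ 0x455C2  — 3 lookups

Access #5 fault: PAGE_NOT_PRESENT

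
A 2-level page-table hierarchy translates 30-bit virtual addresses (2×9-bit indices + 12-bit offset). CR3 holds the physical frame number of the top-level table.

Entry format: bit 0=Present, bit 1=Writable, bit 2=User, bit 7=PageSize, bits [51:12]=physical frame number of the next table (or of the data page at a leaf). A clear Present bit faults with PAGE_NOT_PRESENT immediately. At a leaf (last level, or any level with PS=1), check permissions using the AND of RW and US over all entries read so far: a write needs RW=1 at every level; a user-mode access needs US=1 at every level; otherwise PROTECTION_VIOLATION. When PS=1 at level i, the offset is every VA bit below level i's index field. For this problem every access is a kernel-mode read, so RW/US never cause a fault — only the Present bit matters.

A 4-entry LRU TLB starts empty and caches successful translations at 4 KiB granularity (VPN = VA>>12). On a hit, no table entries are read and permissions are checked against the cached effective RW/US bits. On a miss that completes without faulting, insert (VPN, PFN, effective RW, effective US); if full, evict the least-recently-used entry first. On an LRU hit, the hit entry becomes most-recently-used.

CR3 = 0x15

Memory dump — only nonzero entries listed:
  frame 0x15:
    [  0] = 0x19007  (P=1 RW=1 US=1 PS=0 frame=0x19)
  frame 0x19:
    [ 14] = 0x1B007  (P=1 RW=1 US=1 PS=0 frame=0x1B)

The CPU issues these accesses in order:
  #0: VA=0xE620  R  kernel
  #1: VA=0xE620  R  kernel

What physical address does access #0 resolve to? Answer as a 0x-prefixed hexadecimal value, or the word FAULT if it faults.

Per-access translation:
#0 VA=0xE620 (r,kernel):
  lvl0: tbl 0x15, slot 0 ⇒ 0x19007 (P1/RW1/US1/PS0)
  lvl1: tbl 0x19, slot 14 ⇒ 0x1B007 (P1/RW1/US1/PS0)
  ✓ 0x1B620  — 2 lookups
#1 VA=0xE620 (r,kernel):
  TLB hit vpn=0xE → PA=0x1B620

Access #0 PA: 0x1B620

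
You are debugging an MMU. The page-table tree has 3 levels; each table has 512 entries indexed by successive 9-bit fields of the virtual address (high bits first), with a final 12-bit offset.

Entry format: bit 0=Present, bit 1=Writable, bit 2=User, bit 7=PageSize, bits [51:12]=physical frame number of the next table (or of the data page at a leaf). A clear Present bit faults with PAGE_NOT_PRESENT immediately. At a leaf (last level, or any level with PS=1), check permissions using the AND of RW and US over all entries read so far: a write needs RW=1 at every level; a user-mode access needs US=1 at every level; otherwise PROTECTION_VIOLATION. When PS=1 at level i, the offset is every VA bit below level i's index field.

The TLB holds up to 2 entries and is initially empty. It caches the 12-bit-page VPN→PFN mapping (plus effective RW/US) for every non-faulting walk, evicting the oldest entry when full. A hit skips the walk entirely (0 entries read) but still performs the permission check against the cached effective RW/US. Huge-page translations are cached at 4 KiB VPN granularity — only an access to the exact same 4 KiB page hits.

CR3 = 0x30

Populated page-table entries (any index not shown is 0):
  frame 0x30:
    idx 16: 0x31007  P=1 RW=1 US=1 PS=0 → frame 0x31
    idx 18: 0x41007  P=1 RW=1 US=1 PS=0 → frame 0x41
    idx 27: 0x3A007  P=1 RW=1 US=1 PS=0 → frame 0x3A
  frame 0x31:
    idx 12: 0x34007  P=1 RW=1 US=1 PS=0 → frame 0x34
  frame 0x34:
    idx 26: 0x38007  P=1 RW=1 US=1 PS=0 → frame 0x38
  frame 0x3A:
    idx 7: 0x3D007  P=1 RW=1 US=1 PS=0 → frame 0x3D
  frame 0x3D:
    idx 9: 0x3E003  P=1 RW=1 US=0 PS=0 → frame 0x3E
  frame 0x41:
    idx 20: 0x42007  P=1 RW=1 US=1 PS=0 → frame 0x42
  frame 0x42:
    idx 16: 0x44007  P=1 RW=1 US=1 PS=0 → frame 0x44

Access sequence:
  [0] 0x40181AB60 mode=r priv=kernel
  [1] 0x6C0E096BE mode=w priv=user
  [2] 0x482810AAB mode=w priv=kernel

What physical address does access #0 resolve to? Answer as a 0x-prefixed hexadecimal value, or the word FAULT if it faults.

Per-access translation:
#0 VA=0x40181AB60 (r,kernel):
  L0 @0x30[16] → 0x31007  P=1,RW=1,US=1,PS=0
  L1 @0x31[12] → 0x34007  P=1,RW=1,US=1,PS=0
  L2 @0x34[26] → 0x38007  P=1,RW=1,US=1,PS=0
  ✓ 0x38B60  — 3 lookups
#1 VA=0x6C0E096BE (w,user):
  L0 @0x30[27] → 0x3A007  P=1,RW=1,US=1,PS=0
  L1 @0x3A[7] → 0x3D007  P=1,RW=1,US=1,PS=0
  L2 @0x3D[9] → 0x3E003  P=1,RW=1,US=0,PS=0
  ⇒ fault: PROTECTION_VIOLATION  — 3 lookups
#2 VA=0x482810AAB (w,kernel):
  L0 @0x30[18] → 0x41007  P=1,RW=1,US=1,PS=0
  L1 @0x41[20] → 0x42007  P=1,RW=1,US=1,PS=0
  L2 @0x42[16] → 0x44007  P=1,RW=1,US=1,PS=0
  ✓ 0x44AAB  — 3 lookups

Access #0 PA: 0x38B60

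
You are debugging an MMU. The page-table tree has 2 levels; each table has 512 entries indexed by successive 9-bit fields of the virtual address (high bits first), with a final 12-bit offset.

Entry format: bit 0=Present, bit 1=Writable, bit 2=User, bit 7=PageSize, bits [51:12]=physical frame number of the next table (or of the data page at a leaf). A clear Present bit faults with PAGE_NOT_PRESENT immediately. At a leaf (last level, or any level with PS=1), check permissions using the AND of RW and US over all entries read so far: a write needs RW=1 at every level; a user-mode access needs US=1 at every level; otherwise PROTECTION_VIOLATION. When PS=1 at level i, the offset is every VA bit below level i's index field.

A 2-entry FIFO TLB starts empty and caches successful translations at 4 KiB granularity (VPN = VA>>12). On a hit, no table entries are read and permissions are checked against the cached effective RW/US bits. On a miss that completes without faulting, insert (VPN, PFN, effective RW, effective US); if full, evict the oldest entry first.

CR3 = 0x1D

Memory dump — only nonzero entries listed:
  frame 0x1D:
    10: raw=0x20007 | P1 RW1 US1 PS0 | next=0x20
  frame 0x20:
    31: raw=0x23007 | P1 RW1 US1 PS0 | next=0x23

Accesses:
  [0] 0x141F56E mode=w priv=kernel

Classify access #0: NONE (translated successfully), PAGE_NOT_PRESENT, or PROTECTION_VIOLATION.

Walk each access:
#0 VA=0x141F56E (w,kernel):
  L0: frame=0x1D idx=10 entry=0x20007 [P=1 RW=1 US=1 PS=0]
  L1: frame=0x20 idx=31 entry=0x23007 [P=1 RW=1 US=1 PS=0]
  ⇒ phys 0x2356E  [2 reads]

Access #0 fault: NONE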